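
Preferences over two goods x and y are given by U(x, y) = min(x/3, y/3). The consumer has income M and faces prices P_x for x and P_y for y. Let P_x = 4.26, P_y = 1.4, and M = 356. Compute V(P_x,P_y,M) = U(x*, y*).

Here 3·4.26 + 3·1.4 = 16.98, giving x* = 62.8975 and y* = 62.8975.
Utility at the optimum: U(62.8975, 62.8975) = 20.9658.

V = 20.9658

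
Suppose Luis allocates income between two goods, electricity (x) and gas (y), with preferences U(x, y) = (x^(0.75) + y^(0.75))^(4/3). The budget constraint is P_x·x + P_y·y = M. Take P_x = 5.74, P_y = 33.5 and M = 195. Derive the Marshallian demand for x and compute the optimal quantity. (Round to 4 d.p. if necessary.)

x* = 33.8021

Substitute y = (y/x)·x into the budget: x* = M/(P_x + P_y·(y/x)).
Numerically y/x = 0.000862, so x* = 195/(5.74 + 33.5·0.000862) = 33.8021.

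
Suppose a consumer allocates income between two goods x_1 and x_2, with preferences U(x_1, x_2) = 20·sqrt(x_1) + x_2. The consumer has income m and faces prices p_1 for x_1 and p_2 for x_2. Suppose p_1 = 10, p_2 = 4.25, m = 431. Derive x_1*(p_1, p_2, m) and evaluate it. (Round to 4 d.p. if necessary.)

Set MRS = p_1/p_2: 10·x_1^(−1/2) = p_1/p_2.
Thus x_1* = (10·p_2/p_1)² — independent of m — with the rest of income spent on x_2.
Plugging in: x_1* = (10·4.25/10)² = 18.0625.

x_1* = 18.0625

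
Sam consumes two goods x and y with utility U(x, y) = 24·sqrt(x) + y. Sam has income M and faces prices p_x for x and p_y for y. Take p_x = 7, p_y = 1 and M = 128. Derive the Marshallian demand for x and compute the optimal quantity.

x* = 2.9388

Set MRS = p_x/p_y: 12·x^(−1/2) = p_x/p_y.
Thus x* = (12·p_y/p_x)² — independent of M — with the rest of income spent on y.
Plugging in: x* = (12·1/7)² = 2.9388.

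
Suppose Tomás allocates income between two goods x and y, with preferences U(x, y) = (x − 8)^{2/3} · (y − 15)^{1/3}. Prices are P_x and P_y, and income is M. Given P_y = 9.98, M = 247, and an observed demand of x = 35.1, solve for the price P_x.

P_x = 2

MRS = 2·(y−15)/(x−8). Tangency with P_x/P_y gives y−15 = (1/2)·(P_x/P_y)·(x−8).
Substituting into the budget: x* = 8 + 2/3·(M − 8·P_x − 15·P_y)/P_x, and y* = 15 + 1/3·(…)/P_y.
Set x* = 35.1 in the demand function and solve for P_x: P_x = 2.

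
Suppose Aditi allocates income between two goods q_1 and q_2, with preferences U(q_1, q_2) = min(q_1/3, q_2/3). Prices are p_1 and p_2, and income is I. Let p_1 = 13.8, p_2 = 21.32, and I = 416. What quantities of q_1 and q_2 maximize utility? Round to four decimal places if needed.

Leontief preferences: the optimum is at the kink where q_1/3 = q_2/3, i.e. q_2 = q_1.
Budget: p_1·q_1 + p_2·q_1 = I, so (3·p_1 + 3·p_2)·q_1 = 3·I.
Demand: q_1*(p_1,p_2,I) = 3·I/(3·p_1 + 3·p_2), q_2* = 3·I/(3·p_1 + 3·p_2).
Here 3·13.8 + 3·21.32 = 105.36, giving q_1* = 11.8451 and q_2* = 11.8451.

q_1* = 11.8451, q_2* = 11.8451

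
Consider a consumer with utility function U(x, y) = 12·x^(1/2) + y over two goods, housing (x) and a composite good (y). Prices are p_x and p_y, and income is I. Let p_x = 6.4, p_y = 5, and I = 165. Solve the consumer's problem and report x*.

MU_x = 6/√x, MU_y = 1. Tangency: 6/√x = p_x/p_y.
Thus x* = (6·p_y/p_x)² — independent of I — with the rest of income spent on y.
Plugging in: x* = (6·5/6.4)² = 21.9727.

x* = 21.9727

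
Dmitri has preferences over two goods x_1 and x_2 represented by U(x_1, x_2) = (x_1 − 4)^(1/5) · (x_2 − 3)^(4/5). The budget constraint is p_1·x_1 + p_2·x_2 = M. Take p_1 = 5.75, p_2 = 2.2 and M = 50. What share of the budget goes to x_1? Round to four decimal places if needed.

MRS = (1/4)·(x_2−3)/(x_1−4). Tangency with p_1/p_2 gives x_2−3 = 4·(p_1/p_2)·(x_1−4).
After buying the subsistence bundle (4, 3), a share 0.2 of the remaining income goes to x_1: x_1* = 4 + 0.2·(M − 4p_1 − 3p_2)/p_1.
Discretionary income = 50 − 4·5.75 − 3·2.2 = 20.4; x_1* = 4 + 0.2·20.4/5.75 = 4.7096; x_2* = 3 + 0.8·20.4/2.2 = 10.4182.
Expenditure on x_1: 5.75·4.7096 = 27.08; share = 0.5416.

share on x_1 = 0.5416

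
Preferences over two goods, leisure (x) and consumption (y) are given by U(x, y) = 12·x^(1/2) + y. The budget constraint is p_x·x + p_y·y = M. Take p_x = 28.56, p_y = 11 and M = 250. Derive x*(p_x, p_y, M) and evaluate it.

MU_x = 6/√x, MU_y = 1. Tangency: 6/√x = p_x/p_y.
Thus x* = (6·p_y/p_x)² — independent of M — with the rest of income spent on y.
Plugging in: x* = (6·11/28.56)² = 5.3404.

x* = 5.3404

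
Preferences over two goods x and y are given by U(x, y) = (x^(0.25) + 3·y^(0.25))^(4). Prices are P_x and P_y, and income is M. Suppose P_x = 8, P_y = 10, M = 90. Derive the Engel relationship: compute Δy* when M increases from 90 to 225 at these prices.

Δy* = 10.8089

MU_x ∝ x^(-0.75), MU_y ∝ 3·y^(-0.75), so MRS = (1/3)·(y/x)^(0.75) = P_x/P_y.
Hence y/x = (3·P_x/P_y)^(1/(0.75)), i.e. raised to the 4/3 power.
With the ratio pinned down, the budget gives x* = M/(P_x + P_y·(y/x)) and y* = (y/x)·x*.
Numerically y/x = 3.213278, so x* = 90/(8 + 10·3.213278) = 2.2426 and y* = 3.213278·2.2426 = 7.206.
At M' = 225: y* = 18.0149. Change: 18.0149 − 7.206 = 10.8089.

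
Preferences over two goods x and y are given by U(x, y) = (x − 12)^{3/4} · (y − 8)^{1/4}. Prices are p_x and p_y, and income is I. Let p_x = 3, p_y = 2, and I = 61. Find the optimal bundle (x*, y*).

This is Cobb-Douglas in (x−12, y−8): tangency gives 0.75·p_y·(y−8) = 0.25·p_x·(x−12).
Substituting into the budget: x* = 12 + 0.75·(I − 12·p_x − 8·p_y)/p_x, and y* = 8 + 0.25·(…)/p_y.
Discretionary income = 61 − 12·3 − 8·2 = 9; x* = 12 + 0.75·9/3 = 14.25; y* = 8 + 0.25·9/2 = 9.125.

x* = 14.25, y* = 9.125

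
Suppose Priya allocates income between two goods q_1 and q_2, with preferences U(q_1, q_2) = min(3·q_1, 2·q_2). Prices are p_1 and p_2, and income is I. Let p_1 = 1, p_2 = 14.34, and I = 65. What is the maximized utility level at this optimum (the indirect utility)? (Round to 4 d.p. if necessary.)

With perfect complements, no substitution: consume in ratio q_1:q_2 = 2:3.
Budget: p_1·q_1 + p_2·(3/2)·q_1 = I, so (2·p_1 + 3·p_2)·q_1 = 2·I.
Demand: q_1*(p_1,p_2,I) = 2·I/(2·p_1 + 3·p_2), q_2* = 3·I/(2·p_1 + 3·p_2).
Here 2·1 + 3·14.34 = 45.02, giving q_1* = 2.8876 and q_2* = 4.3314.
Utility at the optimum: U(2.8876, 4.3314) = 8.6628.

V = 8.6628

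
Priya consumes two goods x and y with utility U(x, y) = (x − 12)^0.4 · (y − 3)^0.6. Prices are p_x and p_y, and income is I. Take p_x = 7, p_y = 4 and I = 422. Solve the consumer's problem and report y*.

y* = 51.9

Substituting into the budget: x* = 12 + 0.4·(I − 12·p_x − 3·p_y)/p_x, and y* = 3 + 0.6·(…)/p_y.
Discretionary income = 422 − 12·7 − 3·4 = 326; y* = 3 + 0.6·326/4 = 51.9.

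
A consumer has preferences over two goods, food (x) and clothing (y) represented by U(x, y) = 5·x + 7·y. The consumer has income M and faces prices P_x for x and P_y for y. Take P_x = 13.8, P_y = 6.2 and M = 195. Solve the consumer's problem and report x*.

Perfect substitutes: compare marginal utility per dollar. 5/P_x vs 7/P_y → 0.3623 vs 1.129.
y gives more utility per dollar, so spend all income on y: y* = M/P_y, x* = 0.
Numerically: x* = 0, y* = 31.4516.

x* = 0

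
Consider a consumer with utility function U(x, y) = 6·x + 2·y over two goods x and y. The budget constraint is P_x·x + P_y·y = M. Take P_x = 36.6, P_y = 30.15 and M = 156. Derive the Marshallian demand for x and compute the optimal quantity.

Perfect substitutes: compare marginal utility per dollar. 6/P_x vs 2/P_y → 0.1639 vs 0.0663.
x gives more utility per dollar, so spend all income on x: x* = M/P_x, y* = 0.
Numerically: x* = 4.2623, y* = 0.

x* = 4.2623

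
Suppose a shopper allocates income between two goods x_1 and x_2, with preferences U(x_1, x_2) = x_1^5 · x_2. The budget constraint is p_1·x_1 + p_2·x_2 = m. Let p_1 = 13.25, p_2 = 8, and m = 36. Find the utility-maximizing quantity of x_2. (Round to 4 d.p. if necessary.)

MU_x_1/MU_x_2 = (5·x_2)/(x_1); tangency sets this equal to p_1/p_2.
Rearranging, p_2·x_2 = (1/5)·p_1·x_1. Substituting into the budget gives p_1·x_1·(1 + (1/5)) = m.
Demand: x_1*(p_1,p_2,m) = 5/6·m/p_1 and x_2* = 1/6·m/p_2.
At p_1=13.25, p_2=8, m=36: x_2* = 1/6·36/8 = 0.75.

x_2* = 0.75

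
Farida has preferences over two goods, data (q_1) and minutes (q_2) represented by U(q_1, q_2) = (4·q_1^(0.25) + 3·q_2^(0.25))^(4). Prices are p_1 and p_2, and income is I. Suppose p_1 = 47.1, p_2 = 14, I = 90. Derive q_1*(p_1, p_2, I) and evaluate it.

q_1* = 0.9455

Substitute q_2 = (q_2/q_1)·q_1 into the budget: q_1* = I/(p_1 + p_2·(q_2/q_1)).
Numerically q_2/q_1 = 3.435096, so q_1* = 90/(47.1 + 14·3.435096) = 0.9455.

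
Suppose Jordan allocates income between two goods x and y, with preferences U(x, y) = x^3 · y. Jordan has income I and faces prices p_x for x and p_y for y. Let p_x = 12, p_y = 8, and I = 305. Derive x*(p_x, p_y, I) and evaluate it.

x* = 19.0625

MU_x/MU_y = (3·y)/(x); tangency sets this equal to p_x/p_y.
So 3·p_y·y = p_x·x; combined with the budget, a share 0.75 of income goes to x.
Demand: x*(p_x,p_y,I) = 0.75·I/p_x and y* = 0.25·I/p_y.
At p_x=12, p_y=8, I=305: x* = 0.75·305/12 = 19.0625.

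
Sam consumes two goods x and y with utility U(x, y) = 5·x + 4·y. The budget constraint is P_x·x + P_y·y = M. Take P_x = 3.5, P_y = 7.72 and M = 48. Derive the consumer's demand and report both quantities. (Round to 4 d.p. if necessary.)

x* = 13.7143, y* = 0

Perfect substitutes: compare marginal utility per dollar. 5/P_x vs 4/P_y → 1.4286 vs 0.5181.
x gives more utility per dollar, so spend all income on x: x* = M/P_x, y* = 0.
Numerically: x* = 13.7143, y* = 0.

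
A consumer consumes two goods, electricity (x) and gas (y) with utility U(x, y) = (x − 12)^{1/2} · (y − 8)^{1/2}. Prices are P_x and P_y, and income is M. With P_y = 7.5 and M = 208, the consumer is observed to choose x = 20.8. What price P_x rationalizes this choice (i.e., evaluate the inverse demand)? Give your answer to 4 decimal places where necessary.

P_x = 5

Let x' = x−12, y' = y−8. MRS = y'/x' = P_x/P_y.
Substituting into the budget: x* = 12 + 0.5·(M − 12·P_x − 8·P_y)/P_x, and y* = 8 + 0.5·(…)/P_y.
Set x* = 20.8 in the demand function and solve for P_x: P_x = 5.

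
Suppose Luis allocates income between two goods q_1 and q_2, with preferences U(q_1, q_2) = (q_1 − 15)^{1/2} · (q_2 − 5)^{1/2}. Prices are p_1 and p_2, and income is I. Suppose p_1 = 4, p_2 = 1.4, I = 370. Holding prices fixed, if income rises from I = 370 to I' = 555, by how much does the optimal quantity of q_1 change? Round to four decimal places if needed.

This is Cobb-Douglas in (q_1−15, q_2−5): tangency gives 0.5·p_2·(q_2−5) = 0.5·p_1·(q_1−15).
Substituting into the budget: q_1* = 15 + 0.5·(I − 15·p_1 − 5·p_2)/p_1, and q_2* = 5 + 0.5·(…)/p_2.
Discretionary income = 370 − 15·4 − 5·1.4 = 303; q_1* = 15 + 0.5·303/4 = 52.875.
At I' = 555: q_1* = 76. Change: 76 − 52.875 = 23.125.

Δq_1* = 23.125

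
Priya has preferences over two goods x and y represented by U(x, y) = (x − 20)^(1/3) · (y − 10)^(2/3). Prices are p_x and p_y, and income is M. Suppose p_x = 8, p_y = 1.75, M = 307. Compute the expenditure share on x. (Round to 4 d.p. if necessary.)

Let x' = x−20, y' = y−10. MRS = (1/2)·y'/x' = p_x/p_y.
After buying the subsistence bundle (20, 10), a share 1/3 of the remaining income goes to x: x* = 20 + 1/3·(M − 20p_x − 10p_y)/p_x.
Discretionary income = 307 − 20·8 − 10·1.75 = 129.5; x* = 20 + 1/3·129.5/8 = 25.3958; y* = 10 + 2/3·129.5/1.75 = 59.3333.
Expenditure on x: 8·25.3958 = 203.1667; share = 0.6618.

share on x = 0.6618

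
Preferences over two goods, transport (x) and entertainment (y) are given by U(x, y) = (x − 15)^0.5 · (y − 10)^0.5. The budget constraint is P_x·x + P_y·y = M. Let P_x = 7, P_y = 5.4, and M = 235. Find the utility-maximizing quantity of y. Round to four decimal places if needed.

y* = 17.037

Let x' = x−15, y' = y−10. MRS = y'/x' = P_x/P_y.
Substituting into the budget: x* = 15 + 0.5·(M − 15·P_x − 10·P_y)/P_x, and y* = 10 + 0.5·(…)/P_y.
Discretionary income = 235 − 15·7 − 10·5.4 = 76; y* = 10 + 0.5·76/5.4 = 17.037.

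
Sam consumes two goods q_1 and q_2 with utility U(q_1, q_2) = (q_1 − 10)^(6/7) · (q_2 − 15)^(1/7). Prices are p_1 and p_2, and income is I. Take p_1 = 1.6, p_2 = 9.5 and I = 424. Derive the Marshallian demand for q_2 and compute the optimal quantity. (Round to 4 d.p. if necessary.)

Let q_1' = q_1−10, q_2' = q_2−15. MRS = 6·q_2'/q_1' = p_1/p_2.
After buying the subsistence bundle (10, 15), a share 6/7 of the remaining income goes to q_1: q_1* = 10 + 6/7·(I − 10p_1 − 15p_2)/p_1.
Discretionary income = 424 − 10·1.6 − 15·9.5 = 265.5; q_2* = 15 + 1/7·265.5/9.5 = 18.9925.

q_2* = 18.9925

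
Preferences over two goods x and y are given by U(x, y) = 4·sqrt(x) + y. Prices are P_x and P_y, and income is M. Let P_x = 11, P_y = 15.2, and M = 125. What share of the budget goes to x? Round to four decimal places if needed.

share on x = 0.6721

Solve: √x = 2·P_y/P_x, so x*(P_x,P_y) = (2·P_y/P_x)², and y* = (M − P_x·x*)/P_y.
Plugging in: x* = (2·15.2/11)² = 7.6377, y* = 2.6964.
Expenditure on x: 11·7.6377 = 84.0145; share = 0.6721.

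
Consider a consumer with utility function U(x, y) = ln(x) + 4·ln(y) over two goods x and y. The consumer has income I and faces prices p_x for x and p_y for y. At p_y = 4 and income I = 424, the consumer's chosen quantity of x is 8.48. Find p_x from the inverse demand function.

p_x = 10

The MRS is (1/4)·y/x. Set MRS = p_x/p_y.
Rearranging, p_y·y = 4·p_x·x. Substituting into the budget gives p_x·x·(1 + 4) = I.
Demand: x*(p_x,p_y,I) = 0.2·I/p_x and y* = 0.8·I/p_y.
Set x* = 8.48 in the demand function and solve for p_x: p_x = 10.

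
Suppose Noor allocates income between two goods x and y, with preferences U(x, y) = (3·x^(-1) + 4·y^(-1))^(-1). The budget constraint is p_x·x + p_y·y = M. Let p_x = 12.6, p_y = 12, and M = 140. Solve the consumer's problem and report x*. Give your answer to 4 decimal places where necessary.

x* = 5.2242

Numerically y/x = 1.183216, so x* = 140/(12.6 + 12·1.183216) = 5.2242.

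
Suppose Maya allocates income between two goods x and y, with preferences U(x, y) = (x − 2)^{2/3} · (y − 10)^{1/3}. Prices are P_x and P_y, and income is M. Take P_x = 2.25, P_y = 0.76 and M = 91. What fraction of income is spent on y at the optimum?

Discretionary income = 91 − 2·2.25 − 10·0.76 = 78.9; x* = 2 + 2/3·78.9/2.25 = 25.3778; y* = 10 + 1/3·78.9/0.76 = 44.6053.
Expenditure on y: 0.76·44.6053 = 33.9; share = 0.3725.

share on y = 0.3725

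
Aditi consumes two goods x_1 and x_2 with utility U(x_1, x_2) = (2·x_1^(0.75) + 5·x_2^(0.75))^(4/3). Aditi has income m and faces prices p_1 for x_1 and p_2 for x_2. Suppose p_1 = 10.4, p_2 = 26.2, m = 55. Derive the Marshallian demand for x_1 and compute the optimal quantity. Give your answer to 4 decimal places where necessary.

MRS = MU_x_1/MU_x_2 = (2/5)·(x_2/x_1)^(0.25). Set equal to p_1/p_2.
Solve for the ratio: x_2/x_1 = [(5/2)·p_1/p_2]^(4).
With the ratio pinned down, the budget gives x_1* = m/(p_1 + p_2·(x_2/x_1)) and x_2* = (x_2/x_1)·x_1*.
Numerically x_2/x_1 = 0.969814, so x_1* = 55/(10.4 + 26.2·0.969814) = 1.5359.

x_1* = 1.5359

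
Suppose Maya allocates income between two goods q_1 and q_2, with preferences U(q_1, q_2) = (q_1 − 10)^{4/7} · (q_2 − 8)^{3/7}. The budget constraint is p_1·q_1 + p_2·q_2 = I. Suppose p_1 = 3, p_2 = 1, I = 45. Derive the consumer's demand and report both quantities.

MRS = (4/3)·(q_2−8)/(q_1−10). Tangency with p_1/p_2 gives q_2−8 = (3/4)·(p_1/p_2)·(q_1−10).
After buying the subsistence bundle (10, 8), a share 4/7 of the remaining income goes to q_1: q_1* = 10 + 4/7·(I − 10p_1 − 8p_2)/p_1.
Discretionary income = 45 − 10·3 − 8·1 = 7; q_1* = 10 + 4/7·7/3 = 11.3333; q_2* = 8 + 3/7·7/1 = 11.

q_1* = 11.3333, q_2* = 11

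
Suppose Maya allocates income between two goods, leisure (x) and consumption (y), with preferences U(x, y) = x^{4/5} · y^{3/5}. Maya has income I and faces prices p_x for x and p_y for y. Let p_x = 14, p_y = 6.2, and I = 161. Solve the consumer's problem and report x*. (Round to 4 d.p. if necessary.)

Tangency: MRS = (4/3)·y/x = p_x/p_y.
Rearranging, p_y·y = (3/4)·p_x·x. Substituting into the budget gives p_x·x·(1 + (3/4)) = I.
Demand: x*(p_x,p_y,I) = 4/7·I/p_x and y* = 3/7·I/p_y.
At p_x=14, p_y=6.2, I=161: x* = 4/7·161/14 = 6.5714.

x* = 6.5714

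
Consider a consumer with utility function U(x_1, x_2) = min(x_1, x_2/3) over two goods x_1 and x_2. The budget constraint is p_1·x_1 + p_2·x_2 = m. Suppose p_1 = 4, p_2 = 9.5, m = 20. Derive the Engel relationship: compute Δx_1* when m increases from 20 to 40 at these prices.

Leontief preferences: the optimum is at the kink where x_1/1 = x_2/3, i.e. x_2 = 3·x_1.
Budget: p_1·x_1 + p_2·3·x_1 = m, so (p_1 + 3·p_2)·x_1 = m.
Demand: x_1*(p_1,p_2,m) = m/(p_1 + 3·p_2), x_2* = 3·m/(p_1 + 3·p_2).
Here 4 + 3·9.5 = 32.5, giving x_1* = 0.6154.
At m' = 40: x_1* = 1.2308. Change: 1.2308 − 0.6154 = 0.6154.

Δx_1* = 0.6154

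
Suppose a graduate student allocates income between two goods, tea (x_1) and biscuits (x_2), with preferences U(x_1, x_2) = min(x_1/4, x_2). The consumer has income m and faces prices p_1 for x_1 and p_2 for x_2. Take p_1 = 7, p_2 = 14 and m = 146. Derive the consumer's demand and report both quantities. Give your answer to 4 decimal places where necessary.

x_1* = 13.9048, x_2* = 3.4762

Leontief preferences: the optimum is at the kink where x_1/4 = x_2/1, i.e. x_2 = (1/4)·x_1.
Budget: p_1·x_1 + p_2·(1/4)·x_1 = m, so (4·p_1 + p_2)·x_1 = 4·m.
Demand: x_1*(p_1,p_2,m) = 4·m/(4·p_1 + p_2), x_2* = m/(4·p_1 + p_2).
Here 4·7 + 14 = 42, giving x_1* = 13.9048 and x_2* = 3.4762.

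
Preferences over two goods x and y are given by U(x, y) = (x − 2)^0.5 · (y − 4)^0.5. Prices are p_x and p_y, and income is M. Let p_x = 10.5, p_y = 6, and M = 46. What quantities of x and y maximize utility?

This is Cobb-Douglas in (x−2, y−4): tangency gives 0.5·p_y·(y−4) = 0.5·p_x·(x−2).
Substituting into the budget: x* = 2 + 0.5·(M − 2·p_x − 4·p_y)/p_x, and y* = 4 + 0.5·(…)/p_y.
Discretionary income = 46 − 2·10.5 − 4·6 = 1; x* = 2 + 0.5·1/10.5 = 2.0476; y* = 4 + 0.5·1/6 = 4.0833.

x* = 2.0476, y* = 4.0833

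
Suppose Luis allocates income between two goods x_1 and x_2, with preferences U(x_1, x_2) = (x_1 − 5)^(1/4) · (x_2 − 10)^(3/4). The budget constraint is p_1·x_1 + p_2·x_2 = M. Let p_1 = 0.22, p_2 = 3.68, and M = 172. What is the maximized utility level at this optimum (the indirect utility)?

Let x_1' = x_1−5, x_2' = x_2−10. MRS = (1/3)·x_2'/x_1' = p_1/p_2.
After buying the subsistence bundle (5, 10), a share 0.25 of the remaining income goes to x_1: x_1* = 5 + 0.25·(M − 5p_1 − 10p_2)/p_1.
Discretionary income = 172 − 5·0.22 − 10·3.68 = 134.1; x_1* = 5 + 0.25·134.1/0.22 = 157.3864; x_2* = 10 + 0.75·134.1/3.68 = 37.3302.
Utility at the optimum: U(157.3864, 37.3302) = 41.997.

V = 41.997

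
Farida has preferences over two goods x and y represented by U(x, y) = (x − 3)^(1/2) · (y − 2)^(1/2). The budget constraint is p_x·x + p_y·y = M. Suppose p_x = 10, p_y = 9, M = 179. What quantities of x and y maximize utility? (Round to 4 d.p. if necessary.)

Substituting into the budget: x* = 3 + 0.5·(M − 3·p_x − 2·p_y)/p_x, and y* = 2 + 0.5·(…)/p_y.
Discretionary income = 179 − 3·10 − 2·9 = 131; x* = 3 + 0.5·131/10 = 9.55; y* = 2 + 0.5·131/9 = 9.2778.

x* = 9.55, y* = 9.2778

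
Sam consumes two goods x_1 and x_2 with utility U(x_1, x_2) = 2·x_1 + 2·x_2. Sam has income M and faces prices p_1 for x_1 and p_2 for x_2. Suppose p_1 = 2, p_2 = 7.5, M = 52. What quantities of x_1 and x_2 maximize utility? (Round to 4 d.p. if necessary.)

x_1* = 26, x_2* = 0

Perfect substitutes: compare marginal utility per dollar. 2/p_1 vs 2/p_2 → 1 vs 0.2667.
x_1 gives more utility per dollar, so spend all income on x_1: x_1* = M/p_1, x_2* = 0.
Numerically: x_1* = 26, x_2* = 0.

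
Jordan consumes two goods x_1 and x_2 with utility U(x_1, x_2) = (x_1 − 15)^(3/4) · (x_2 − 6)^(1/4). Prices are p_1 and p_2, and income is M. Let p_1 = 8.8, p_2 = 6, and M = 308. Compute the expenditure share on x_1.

Let x_1' = x_1−15, x_2' = x_2−6. MRS = 3·x_2'/x_1' = p_1/p_2.
After buying the subsistence bundle (15, 6), a share 0.75 of the remaining income goes to x_1: x_1* = 15 + 0.75·(M − 15p_1 − 6p_2)/p_1.
Discretionary income = 308 − 15·8.8 − 6·6 = 140; x_1* = 15 + 0.75·140/8.8 = 26.9318; x_2* = 6 + 0.25·140/6 = 11.8333.
Expenditure on x_1: 8.8·26.9318 = 237; share = 0.7695.

share on x_1 = 0.7695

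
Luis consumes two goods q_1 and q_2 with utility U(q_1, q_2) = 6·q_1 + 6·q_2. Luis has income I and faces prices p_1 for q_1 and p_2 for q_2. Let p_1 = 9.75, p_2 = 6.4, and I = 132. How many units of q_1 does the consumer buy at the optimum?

q_1* = 0

Linear utility — the consumer picks whichever good has higher MU/price: 6/9.75 = 0.6154 vs 6/6.4 = 0.9375.
q_2 gives more utility per dollar, so spend all income on q_2: q_2* = I/p_2, q_1* = 0.
Numerically: q_1* = 0, q_2* = 20.625.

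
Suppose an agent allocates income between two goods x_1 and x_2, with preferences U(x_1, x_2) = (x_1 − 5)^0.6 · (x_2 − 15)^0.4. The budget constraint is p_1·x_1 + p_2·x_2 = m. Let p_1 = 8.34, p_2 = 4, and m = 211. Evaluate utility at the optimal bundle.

V = 8.9704

Discretionary income = 211 − 5·8.34 − 15·4 = 109.3; x_1* = 5 + 0.6·109.3/8.34 = 12.8633; x_2* = 15 + 0.4·109.3/4 = 25.93.
Utility at the optimum: U(12.8633, 25.93) = 8.9704.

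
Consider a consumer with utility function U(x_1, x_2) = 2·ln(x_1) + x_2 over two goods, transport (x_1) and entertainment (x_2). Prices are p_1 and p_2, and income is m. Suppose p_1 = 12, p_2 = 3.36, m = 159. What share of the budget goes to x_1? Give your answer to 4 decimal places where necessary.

So x_1*(p_1,p_2) = 2·p_2/p_1, independent of income; and x_2* = (m − 2·p_2)/p_2.
At the given prices: x_1* = 2·3.36/12 = 0.56, and x_2* = 45.3214.
Expenditure on x_1: 12·0.56 = 6.72; share = 0.0423.

share on x_1 = 0.0423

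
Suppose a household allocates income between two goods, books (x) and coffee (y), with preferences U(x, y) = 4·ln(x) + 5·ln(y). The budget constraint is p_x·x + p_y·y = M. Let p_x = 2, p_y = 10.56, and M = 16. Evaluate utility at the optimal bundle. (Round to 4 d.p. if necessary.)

Demand: x*(p_x,p_y,M) = 4/9·M/p_x and y* = 5/9·M/p_y.
At p_x=2, p_y=10.56, M=16: x* = 4/9·16/2 = 3.5556, y* = 0.8418.
Utility at the optimum: U(3.5556, 0.8418) = 4.2127.

V = 4.2127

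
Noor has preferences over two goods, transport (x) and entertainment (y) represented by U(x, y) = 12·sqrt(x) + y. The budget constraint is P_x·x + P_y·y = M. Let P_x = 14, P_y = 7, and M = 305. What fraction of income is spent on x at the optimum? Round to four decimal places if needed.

Set MRS = P_x/P_y: 6·x^(−1/2) = P_x/P_y.
Solve: √x = 6·P_y/P_x, so x*(P_x,P_y) = (6·P_y/P_x)², and y* = (M − P_x·x*)/P_y.
Plugging in: x* = (6·7/14)² = 9, y* = 25.5714.
Expenditure on x: 14·9 = 126; share = 0.4131.

share on x = 0.4131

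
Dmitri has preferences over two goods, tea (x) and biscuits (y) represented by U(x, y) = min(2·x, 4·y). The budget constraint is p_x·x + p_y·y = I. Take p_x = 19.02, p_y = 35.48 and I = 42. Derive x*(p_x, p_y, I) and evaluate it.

x* = 1.1425

Demand: x*(p_x,p_y,I) = 4·I/(4·p_x + 2·p_y), y* = 2·I/(4·p_x + 2·p_y).
Here 4·19.02 + 2·35.48 = 147.04, giving x* = 1.1425.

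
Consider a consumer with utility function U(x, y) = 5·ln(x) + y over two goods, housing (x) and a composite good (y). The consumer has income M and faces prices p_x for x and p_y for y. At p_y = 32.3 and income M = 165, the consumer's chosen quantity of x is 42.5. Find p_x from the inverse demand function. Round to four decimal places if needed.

p_x = 3.8

Set MRS = p_x/p_y: (5/x)/1 = p_x/p_y.
So x*(p_x,p_y) = 5·p_y/p_x, independent of income; and y* = (M − 5·p_y)/p_y.
Set x* = 42.5 in the demand function and solve for p_x: p_x = 3.8.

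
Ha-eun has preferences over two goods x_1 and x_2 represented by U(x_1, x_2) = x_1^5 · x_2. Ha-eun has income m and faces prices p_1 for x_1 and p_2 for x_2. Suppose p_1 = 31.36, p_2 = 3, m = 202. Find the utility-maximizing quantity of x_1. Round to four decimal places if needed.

x_1* = 5.3678

Demand: x_1*(p_1,p_2,m) = 5/6·m/p_1 and x_2* = 1/6·m/p_2.
At p_1=31.36, p_2=3, m=202: x_1* = 5/6·202/31.36 = 5.3678.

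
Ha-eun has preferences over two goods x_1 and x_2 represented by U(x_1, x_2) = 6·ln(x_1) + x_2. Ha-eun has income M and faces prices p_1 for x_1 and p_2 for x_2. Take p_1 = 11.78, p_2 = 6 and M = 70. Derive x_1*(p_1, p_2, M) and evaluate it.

MU_x_1 = 6/x_1, MU_x_2 = 1. Tangency: 6/x_1 = p_1/p_2.
So x_1*(p_1,p_2) = 6·p_2/p_1, independent of income; and x_2* = (M − 6·p_2)/p_2.
At the given prices: x_1* = 6·6/11.78 = 3.056.

x_1* = 3.056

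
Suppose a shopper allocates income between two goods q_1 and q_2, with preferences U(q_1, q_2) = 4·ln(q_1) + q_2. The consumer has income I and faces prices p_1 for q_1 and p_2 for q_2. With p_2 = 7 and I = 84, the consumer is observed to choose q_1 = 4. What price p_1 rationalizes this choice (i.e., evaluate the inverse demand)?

MU_q_1 = 4/q_1, MU_q_2 = 1. Tangency: 4/q_1 = p_1/p_2.
So q_1*(p_1,p_2) = 4·p_2/p_1, independent of income; and q_2* = (I − 4·p_2)/p_2.
Set q_1* = 4 in the demand function and solve for p_1: p_1 = 7.

p_1 = 7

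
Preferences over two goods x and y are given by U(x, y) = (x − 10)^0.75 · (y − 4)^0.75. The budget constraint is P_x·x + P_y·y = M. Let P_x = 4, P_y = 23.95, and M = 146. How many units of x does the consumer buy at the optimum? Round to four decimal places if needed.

x* = 11.275

Substituting into the budget: x* = 10 + 0.5·(M − 10·P_x − 4·P_y)/P_x, and y* = 4 + 0.5·(…)/P_y.
Discretionary income = 146 − 10·4 − 4·23.95 = 10.2; x* = 10 + 0.5·10.2/4 = 11.275.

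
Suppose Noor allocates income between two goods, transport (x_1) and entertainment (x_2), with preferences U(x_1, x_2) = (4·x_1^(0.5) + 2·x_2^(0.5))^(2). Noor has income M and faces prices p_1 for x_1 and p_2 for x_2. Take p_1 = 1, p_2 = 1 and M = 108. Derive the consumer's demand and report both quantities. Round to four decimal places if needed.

x_1* = 86.4, x_2* = 21.6

From the CES first-order condition, 2·(x_2/x_1)^(0.5) = p_1/p_2.
Solve for the ratio: x_2/x_1 = [(1/2)·p_1/p_2]^(2).
Substitute x_2 = (x_2/x_1)·x_1 into the budget: x_1* = M/(p_1 + p_2·(x_2/x_1)).
Numerically x_2/x_1 = 0.25, so x_1* = 108/(1 + 1·0.25) = 86.4 and x_2* = 0.25·86.4 = 21.6.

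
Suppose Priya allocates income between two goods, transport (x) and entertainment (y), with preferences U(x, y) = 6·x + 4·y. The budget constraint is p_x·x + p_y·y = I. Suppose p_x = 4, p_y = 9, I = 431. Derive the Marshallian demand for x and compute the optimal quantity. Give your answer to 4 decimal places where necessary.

Linear utility — the consumer picks whichever good has higher MU/price: 6/4 = 1.5 vs 4/9 = 0.4444.
x gives more utility per dollar, so spend all income on x: x* = I/p_x, y* = 0.
Numerically: x* = 107.75, y* = 0.

x* = 107.75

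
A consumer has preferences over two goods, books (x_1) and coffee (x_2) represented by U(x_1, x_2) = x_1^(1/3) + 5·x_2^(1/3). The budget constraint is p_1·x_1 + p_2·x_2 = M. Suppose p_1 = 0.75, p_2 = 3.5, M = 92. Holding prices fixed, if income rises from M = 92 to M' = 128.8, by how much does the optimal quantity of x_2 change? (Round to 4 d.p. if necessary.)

Δx_2* = 8.8117

MRS = MU_x_1/MU_x_2 = (1/5)·(x_2/x_1)^(2/3). Set equal to p_1/p_2.
Hence x_2/x_1 = (5·p_1/p_2)^(1/(2/3)), i.e. raised to the 1.5 power.
Substitute x_2 = (x_2/x_1)·x_1 into the budget: x_1* = M/(p_1 + p_2·(x_2/x_1)).
Numerically x_2/x_1 = 1.109034, so x_1* = 92/(0.75 + 3.5·1.109034) = 19.8635 and x_2* = 1.109034·19.8635 = 22.0293.
At M' = 128.8: x_2* = 30.841. Change: 30.841 − 22.0293 = 8.8117.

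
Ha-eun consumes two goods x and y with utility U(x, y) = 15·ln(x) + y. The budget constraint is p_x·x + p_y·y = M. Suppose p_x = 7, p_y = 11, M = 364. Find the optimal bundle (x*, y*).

x* = 23.5714, y* = 18.0909

MU_x = 15/x, MU_y = 1. Tangency: 15/x = p_x/p_y.
So x*(p_x,p_y) = 15·p_y/p_x, independent of income; and y* = (M − 15·p_y)/p_y.
At the given prices: x* = 15·11/7 = 23.5714, and y* = 18.0909.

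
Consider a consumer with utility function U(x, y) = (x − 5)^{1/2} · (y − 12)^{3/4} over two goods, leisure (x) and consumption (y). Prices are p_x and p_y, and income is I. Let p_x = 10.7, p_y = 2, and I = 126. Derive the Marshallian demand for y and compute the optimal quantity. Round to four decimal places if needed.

MRS = (2/3)·(y−12)/(x−5). Tangency with p_x/p_y gives y−12 = (3/2)·(p_x/p_y)·(x−5).
Substituting into the budget: x* = 5 + 0.4·(I − 5·p_x − 12·p_y)/p_x, and y* = 12 + 0.6·(…)/p_y.
Discretionary income = 126 − 5·10.7 − 12·2 = 48.5; y* = 12 + 0.6·48.5/2 = 26.55.

y* = 26.55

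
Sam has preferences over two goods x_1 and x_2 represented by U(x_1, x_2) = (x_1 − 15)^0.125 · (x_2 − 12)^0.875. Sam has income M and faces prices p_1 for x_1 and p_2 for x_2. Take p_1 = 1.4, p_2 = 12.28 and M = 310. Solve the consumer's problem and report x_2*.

This is Cobb-Douglas in (x_1−15, x_2−12): tangency gives 0.125·p_2·(x_2−12) = 0.875·p_1·(x_1−15).
After buying the subsistence bundle (15, 12), a share 0.125 of the remaining income goes to x_1: x_1* = 15 + 0.125·(M − 15p_1 − 12p_2)/p_1.
Discretionary income = 310 − 15·1.4 − 12·12.28 = 141.64; x_2* = 12 + 0.875·141.64/12.28 = 22.0924.

x_2* = 22.0924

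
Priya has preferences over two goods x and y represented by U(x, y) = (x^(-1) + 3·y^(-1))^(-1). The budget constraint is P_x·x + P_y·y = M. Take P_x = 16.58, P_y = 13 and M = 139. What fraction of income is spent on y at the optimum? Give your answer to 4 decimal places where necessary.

share on y = 0.6053

MRS = MU_x/MU_y = (1/3)·(y/x)^(2). Set equal to P_x/P_y.
Hence y/x = (3·P_x/P_y)^(1/(2)), i.e. raised to the 0.5 power.
Substitute y = (y/x)·x into the budget: x* = M/(P_x + P_y·(y/x)).
Numerically y/x = 1.956056, so x* = 139/(16.58 + 13·1.956056) = 3.3088 and y* = 1.956056·3.3088 = 6.4723.
Expenditure on y: 13·6.4723 = 84.1395; share = 0.6053.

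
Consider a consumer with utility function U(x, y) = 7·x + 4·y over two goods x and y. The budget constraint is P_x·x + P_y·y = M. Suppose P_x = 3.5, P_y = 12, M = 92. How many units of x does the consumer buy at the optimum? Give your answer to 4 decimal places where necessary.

x* = 26.2857

Linear utility — the consumer picks whichever good has higher MU/price: 7/3.5 = 2 vs 4/12 = 0.3333.
x gives more utility per dollar, so spend all income on x: x* = M/P_x, y* = 0.
Numerically: x* = 26.2857, y* = 0.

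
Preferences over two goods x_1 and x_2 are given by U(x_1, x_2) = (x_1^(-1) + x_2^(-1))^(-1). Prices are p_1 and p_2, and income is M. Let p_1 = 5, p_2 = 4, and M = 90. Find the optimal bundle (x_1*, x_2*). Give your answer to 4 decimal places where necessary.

x_1* = 9.5016, x_2* = 10.6231

MU_x_1 ∝ x_1^(-2), MU_x_2 ∝ x_2^(-2), so MRS = (x_2/x_1)^(2) = p_1/p_2.
Hence x_2/x_1 = (p_1/p_2)^(1/(2)), i.e. raised to the 0.5 power.
With the ratio pinned down, the budget gives x_1* = M/(p_1 + p_2·(x_2/x_1)) and x_2* = (x_2/x_1)·x_1*.
Numerically x_2/x_1 = 1.118034, so x_1* = 90/(5 + 4·1.118034) = 9.5016 and x_2* = 1.118034·9.5016 = 10.6231.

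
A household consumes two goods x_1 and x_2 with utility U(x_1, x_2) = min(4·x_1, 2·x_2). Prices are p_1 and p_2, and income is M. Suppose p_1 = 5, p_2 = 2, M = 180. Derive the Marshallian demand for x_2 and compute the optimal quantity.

Leontief preferences: the optimum is at the kink where x_1/2 = x_2/4, i.e. x_2 = 2·x_1.
Budget: p_1·x_1 + p_2·2·x_1 = M, so (2·p_1 + 4·p_2)·x_1 = 2·M.
Demand: x_1*(p_1,p_2,M) = 2·M/(2·p_1 + 4·p_2), x_2* = 4·M/(2·p_1 + 4·p_2).
Here 2·5 + 4·2 = 18, giving x_2* = 40.

x_2* = 40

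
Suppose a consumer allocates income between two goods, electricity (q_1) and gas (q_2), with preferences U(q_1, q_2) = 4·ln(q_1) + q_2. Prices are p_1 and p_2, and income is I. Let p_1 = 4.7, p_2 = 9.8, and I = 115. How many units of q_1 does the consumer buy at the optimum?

q_1* = 8.3404

So q_1*(p_1,p_2) = 4·p_2/p_1, independent of income; and q_2* = (I − 4·p_2)/p_2.
At the given prices: q_1* = 4·9.8/4.7 = 8.3404.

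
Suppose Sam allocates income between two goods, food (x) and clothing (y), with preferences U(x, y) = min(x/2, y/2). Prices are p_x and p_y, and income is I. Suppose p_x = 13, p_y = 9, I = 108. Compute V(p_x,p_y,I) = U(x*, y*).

With perfect complements, no substitution: consume in ratio x:y = 2:2.
Budget: p_x·x + p_y·x = I, so (2·p_x + 2·p_y)·x = 2·I.
Demand: x*(p_x,p_y,I) = 2·I/(2·p_x + 2·p_y), y* = 2·I/(2·p_x + 2·p_y).
Here 2·13 + 2·9 = 44, giving x* = 4.9091 and y* = 4.9091.
Utility at the optimum: U(4.9091, 4.9091) = 2.4545.

V = 2.4545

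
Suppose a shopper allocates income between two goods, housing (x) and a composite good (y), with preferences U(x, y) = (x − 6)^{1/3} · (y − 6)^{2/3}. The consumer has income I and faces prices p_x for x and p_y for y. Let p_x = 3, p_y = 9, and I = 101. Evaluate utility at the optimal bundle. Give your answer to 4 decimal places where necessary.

V = 2.459

After buying the subsistence bundle (6, 6), a share 1/3 of the remaining income goes to x: x* = 6 + 1/3·(I − 6p_x − 6p_y)/p_x.
Discretionary income = 101 − 6·3 − 6·9 = 29; x* = 6 + 1/3·29/3 = 9.2222; y* = 6 + 2/3·29/9 = 8.1481.
Utility at the optimum: U(9.2222, 8.1481) = 2.459.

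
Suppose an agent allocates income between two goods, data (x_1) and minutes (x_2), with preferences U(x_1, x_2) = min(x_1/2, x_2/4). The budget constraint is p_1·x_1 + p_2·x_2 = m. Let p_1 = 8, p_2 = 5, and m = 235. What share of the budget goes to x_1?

share on x_1 = 0.4444

Here 2·8 + 4·5 = 36, giving x_1* = 13.0556 and x_2* = 26.1111.
Expenditure on x_1: 8·13.0556 = 104.4444; share = 0.4444.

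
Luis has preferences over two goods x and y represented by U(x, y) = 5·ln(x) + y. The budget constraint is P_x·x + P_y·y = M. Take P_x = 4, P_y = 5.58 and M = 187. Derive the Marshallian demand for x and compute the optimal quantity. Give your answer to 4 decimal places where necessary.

x* = 6.975

MU_x = 5/x, MU_y = 1. Tangency: 5/x = P_x/P_y.
So x*(P_x,P_y) = 5·P_y/P_x, independent of income; and y* = (M − 5·P_y)/P_y.
At the given prices: x* = 5·5.58/4 = 6.975.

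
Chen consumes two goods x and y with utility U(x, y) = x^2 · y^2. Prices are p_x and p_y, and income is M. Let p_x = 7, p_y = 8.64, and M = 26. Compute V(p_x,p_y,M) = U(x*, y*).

Tangency: MRS = y/x = p_x/p_y.
Rearranging, p_y·y = p_x·x. Substituting into the budget gives p_x·x·(1 + 1) = M.
Demand: x*(p_x,p_y,M) = 0.5·M/p_x and y* = 0.5·M/p_y.
At p_x=7, p_y=8.64, M=26: x* = 0.5·26/7 = 1.8571, y* = 1.5046.
Utility at the optimum: U(1.8571, 1.5046) = 7.8082.

V = 7.8082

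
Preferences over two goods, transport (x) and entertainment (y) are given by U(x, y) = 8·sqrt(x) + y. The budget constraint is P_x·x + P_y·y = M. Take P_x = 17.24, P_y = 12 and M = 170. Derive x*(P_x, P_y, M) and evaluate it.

x* = 7.7519

Utility is quasi-linear in y; the FOC for x is 4/√x = P_x/P_y.
Thus x* = (4·P_y/P_x)² — independent of M — with the rest of income spent on y.
Plugging in: x* = (4·12/17.24)² = 7.7519.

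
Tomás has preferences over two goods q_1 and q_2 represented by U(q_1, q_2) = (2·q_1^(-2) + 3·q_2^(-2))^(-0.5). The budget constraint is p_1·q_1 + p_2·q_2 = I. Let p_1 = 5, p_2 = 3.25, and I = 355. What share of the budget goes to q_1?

share on q_1 = 0.5379

MRS = MU_q_1/MU_q_2 = (2/3)·(q_2/q_1)^(3). Set equal to p_1/p_2.
Hence q_2/q_1 = ((3/2)·p_1/p_2)^(1/(3)), i.e. raised to the 1/3 power.
Substitute q_2 = (q_2/q_1)·q_1 into the budget: q_1* = I/(p_1 + p_2·(q_2/q_1)).
Numerically q_2/q_1 = 1.321476, so q_1* = 355/(5 + 3.25·1.321476) = 38.1934 and q_2* = 1.321476·38.1934 = 50.4717.
Expenditure on q_1: 5·38.1934 = 190.967; share = 0.5379.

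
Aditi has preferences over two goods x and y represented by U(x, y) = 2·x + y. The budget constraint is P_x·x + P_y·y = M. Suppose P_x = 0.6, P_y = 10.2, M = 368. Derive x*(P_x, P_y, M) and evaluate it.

Linear utility — the consumer picks whichever good has higher MU/price: 2/0.6 = 3.3333 vs 1/10.2 = 0.098.
x gives more utility per dollar, so spend all income on x: x* = M/P_x, y* = 0.
Numerically: x* = 613.3333, y* = 0.

x* = 613.3333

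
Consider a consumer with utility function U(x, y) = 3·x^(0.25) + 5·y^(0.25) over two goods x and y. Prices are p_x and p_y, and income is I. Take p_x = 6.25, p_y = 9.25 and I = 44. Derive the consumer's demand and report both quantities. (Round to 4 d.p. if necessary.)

x* = 2.575, y* = 3.0169

From the CES first-order condition, (3/5)·(y/x)^(0.75) = p_x/p_y.
Hence y/x = ((5/3)·p_x/p_y)^(1/(0.75)), i.e. raised to the 4/3 power.
With the ratio pinned down, the budget gives x* = I/(p_x + p_y·(y/x)) and y* = (y/x)·x*.
Numerically y/x = 1.171609, so x* = 44/(6.25 + 9.25·1.171609) = 2.575 and y* = 1.171609·2.575 = 3.0169.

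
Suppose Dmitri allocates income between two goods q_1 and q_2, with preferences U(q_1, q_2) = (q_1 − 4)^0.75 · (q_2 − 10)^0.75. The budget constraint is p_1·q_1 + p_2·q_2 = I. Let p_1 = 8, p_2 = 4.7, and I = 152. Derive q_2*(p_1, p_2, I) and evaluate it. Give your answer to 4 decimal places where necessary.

This is Cobb-Douglas in (q_1−4, q_2−10): tangency gives 0.75·p_2·(q_2−10) = 0.75·p_1·(q_1−4).
Substituting into the budget: q_1* = 4 + 0.5·(I − 4·p_1 − 10·p_2)/p_1, and q_2* = 10 + 0.5·(…)/p_2.
Discretionary income = 152 − 4·8 − 10·4.7 = 73; q_2* = 10 + 0.5·73/4.7 = 17.766.

q_2* = 17.766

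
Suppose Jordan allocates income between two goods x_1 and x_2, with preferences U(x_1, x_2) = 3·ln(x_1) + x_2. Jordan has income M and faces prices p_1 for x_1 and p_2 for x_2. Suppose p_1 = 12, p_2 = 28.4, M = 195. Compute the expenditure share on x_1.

Set MRS = p_1/p_2: (3/x_1)/1 = p_1/p_2.
So x_1*(p_1,p_2) = 3·p_2/p_1, independent of income; and x_2* = (M − 3·p_2)/p_2.
At the given prices: x_1* = 3·28.4/12 = 7.1, and x_2* = 3.8662.
Expenditure on x_1: 12·7.1 = 85.2; share = 0.4369.

share on x_1 = 0.4369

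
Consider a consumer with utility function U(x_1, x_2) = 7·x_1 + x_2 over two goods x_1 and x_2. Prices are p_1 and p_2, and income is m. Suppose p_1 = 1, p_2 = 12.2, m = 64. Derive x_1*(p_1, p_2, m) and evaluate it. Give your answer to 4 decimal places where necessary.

Perfect substitutes: compare marginal utility per dollar. 7/p_1 vs 1/p_2 → 7 vs 0.082.
x_1 gives more utility per dollar, so spend all income on x_1: x_1* = m/p_1, x_2* = 0.
Numerically: x_1* = 64, x_2* = 0.

x_1* = 64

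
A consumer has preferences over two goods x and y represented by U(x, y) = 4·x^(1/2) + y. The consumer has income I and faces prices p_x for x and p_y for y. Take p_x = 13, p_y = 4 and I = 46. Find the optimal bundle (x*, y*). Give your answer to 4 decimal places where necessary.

Utility is quasi-linear in y; the FOC for x is 2/√x = p_x/p_y.
Thus x* = (2·p_y/p_x)² — independent of I — with the rest of income spent on y.
Plugging in: x* = (2·4/13)² = 0.3787, y* = 10.2692.

x* = 0.3787, y* = 10.2692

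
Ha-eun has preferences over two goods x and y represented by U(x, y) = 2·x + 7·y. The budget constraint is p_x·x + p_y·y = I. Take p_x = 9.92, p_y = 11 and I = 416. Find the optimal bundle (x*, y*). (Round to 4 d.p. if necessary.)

Perfect substitutes: compare marginal utility per dollar. 2/p_x vs 7/p_y → 0.2016 vs 0.6364.
y gives more utility per dollar, so spend all income on y: y* = I/p_y, x* = 0.
Numerically: x* = 0, y* = 37.8182.

x* = 0, y* = 37.8182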